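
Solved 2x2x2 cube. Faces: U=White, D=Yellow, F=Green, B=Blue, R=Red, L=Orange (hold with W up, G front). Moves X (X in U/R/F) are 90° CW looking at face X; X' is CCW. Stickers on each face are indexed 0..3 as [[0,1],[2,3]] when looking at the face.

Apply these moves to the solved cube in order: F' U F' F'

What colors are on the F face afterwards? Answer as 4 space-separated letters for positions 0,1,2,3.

Answer: G G R Y

Derivation:
After move 1 (F'): F=GGGG U=WWRR R=YRYR D=OOYY L=OWOW
After move 2 (U): U=RWRW F=YRGG R=BBYR B=OWBB L=GGOW
After move 3 (F'): F=RGYG U=RWBY R=OBOR D=GWYY L=GWOR
After move 4 (F'): F=GGRY U=RWOO R=WBGR D=WRYY L=GYOB
Query: F face = GGRY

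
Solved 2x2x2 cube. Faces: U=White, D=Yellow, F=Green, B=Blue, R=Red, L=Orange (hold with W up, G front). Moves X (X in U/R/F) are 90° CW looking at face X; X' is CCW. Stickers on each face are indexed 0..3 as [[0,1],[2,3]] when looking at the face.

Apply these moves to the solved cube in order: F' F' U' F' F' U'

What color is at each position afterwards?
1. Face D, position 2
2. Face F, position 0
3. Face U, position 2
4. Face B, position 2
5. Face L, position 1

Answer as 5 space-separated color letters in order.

After move 1 (F'): F=GGGG U=WWRR R=YRYR D=OOYY L=OWOW
After move 2 (F'): F=GGGG U=WWYY R=OROR D=WWYY L=OROR
After move 3 (U'): U=WYWY F=ORGG R=GGOR B=ORBB L=BBOR
After move 4 (F'): F=RGOG U=WYGO R=WGWR D=BRYY L=BYOW
After move 5 (F'): F=GGRO U=WYWW R=RGBR D=YWYY L=BOOG
After move 6 (U'): U=YWWW F=BORO R=GGBR B=RGBB L=OROG
Query 1: D[2] = Y
Query 2: F[0] = B
Query 3: U[2] = W
Query 4: B[2] = B
Query 5: L[1] = R

Answer: Y B W B R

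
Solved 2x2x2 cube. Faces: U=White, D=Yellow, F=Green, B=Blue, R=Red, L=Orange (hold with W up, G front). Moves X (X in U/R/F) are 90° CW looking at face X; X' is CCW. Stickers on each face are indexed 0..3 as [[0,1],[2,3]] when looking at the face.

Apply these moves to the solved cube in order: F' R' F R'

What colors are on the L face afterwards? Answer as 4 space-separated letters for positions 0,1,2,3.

Answer: O O O G

Derivation:
After move 1 (F'): F=GGGG U=WWRR R=YRYR D=OOYY L=OWOW
After move 2 (R'): R=RRYY U=WBRB F=GWGR D=OGYG B=YBOB
After move 3 (F): F=GGRW U=WBWW R=RRBY D=YRYG L=OOOG
After move 4 (R'): R=RYRB U=WOWY F=GBRW D=YGYW B=GBRB
Query: L face = OOOG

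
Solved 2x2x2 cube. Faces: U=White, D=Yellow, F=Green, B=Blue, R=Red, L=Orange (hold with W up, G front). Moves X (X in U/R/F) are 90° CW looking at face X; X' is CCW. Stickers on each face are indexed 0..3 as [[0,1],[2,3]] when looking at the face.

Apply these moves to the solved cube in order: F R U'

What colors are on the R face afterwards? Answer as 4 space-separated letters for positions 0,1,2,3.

After move 1 (F): F=GGGG U=WWOO R=WRWR D=RRYY L=OYOY
After move 2 (R): R=WWRR U=WGOG F=GRGY D=RBYB B=OBWB
After move 3 (U'): U=GGWO F=OYGY R=GRRR B=WWWB L=OBOY
Query: R face = GRRR

Answer: G R R R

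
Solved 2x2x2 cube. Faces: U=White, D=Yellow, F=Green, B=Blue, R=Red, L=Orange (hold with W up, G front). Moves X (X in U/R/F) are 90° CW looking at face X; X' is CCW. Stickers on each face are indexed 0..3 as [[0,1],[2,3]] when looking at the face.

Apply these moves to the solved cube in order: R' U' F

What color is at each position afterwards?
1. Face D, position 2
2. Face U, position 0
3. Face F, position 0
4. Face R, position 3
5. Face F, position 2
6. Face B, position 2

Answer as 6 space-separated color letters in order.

Answer: Y B G R W Y

Derivation:
After move 1 (R'): R=RRRR U=WBWB F=GWGW D=YGYG B=YBYB
After move 2 (U'): U=BBWW F=OOGW R=GWRR B=RRYB L=YBOO
After move 3 (F): F=GOWO U=BBOB R=WWWR D=RGYG L=YYOG
Query 1: D[2] = Y
Query 2: U[0] = B
Query 3: F[0] = G
Query 4: R[3] = R
Query 5: F[2] = W
Query 6: B[2] = Y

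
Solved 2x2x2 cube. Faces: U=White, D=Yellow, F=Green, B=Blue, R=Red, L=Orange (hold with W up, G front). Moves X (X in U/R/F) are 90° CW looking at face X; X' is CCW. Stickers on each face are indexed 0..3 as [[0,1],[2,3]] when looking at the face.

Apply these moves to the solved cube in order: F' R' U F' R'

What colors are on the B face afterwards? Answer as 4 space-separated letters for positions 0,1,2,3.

Answer: G W W B

Derivation:
After move 1 (F'): F=GGGG U=WWRR R=YRYR D=OOYY L=OWOW
After move 2 (R'): R=RRYY U=WBRB F=GWGR D=OGYG B=YBOB
After move 3 (U): U=RWBB F=RRGR R=YBYY B=OWOB L=GWOW
After move 4 (F'): F=RRRG U=RWYY R=GBOY D=WWYG L=GBOB
After move 5 (R'): R=BYGO U=ROYO F=RWRY D=WRYG B=GWWB
Query: B face = GWWB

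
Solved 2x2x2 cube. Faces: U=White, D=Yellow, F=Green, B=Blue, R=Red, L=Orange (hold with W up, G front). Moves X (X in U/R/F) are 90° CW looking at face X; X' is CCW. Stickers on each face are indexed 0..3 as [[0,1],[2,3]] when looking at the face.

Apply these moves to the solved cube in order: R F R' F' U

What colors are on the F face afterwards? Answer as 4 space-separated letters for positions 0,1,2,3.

After move 1 (R): R=RRRR U=WGWG F=GYGY D=YBYB B=WBWB
After move 2 (F): F=GGYY U=WGOO R=WRGR D=RRYB L=OYOB
After move 3 (R'): R=RRWG U=WWOW F=GGYO D=RGYY B=BBRB
After move 4 (F'): F=GOGY U=WWRW R=GRRG D=YBYY L=OWOO
After move 5 (U): U=RWWW F=GRGY R=BBRG B=OWRB L=GOOO
Query: F face = GRGY

Answer: G R G Y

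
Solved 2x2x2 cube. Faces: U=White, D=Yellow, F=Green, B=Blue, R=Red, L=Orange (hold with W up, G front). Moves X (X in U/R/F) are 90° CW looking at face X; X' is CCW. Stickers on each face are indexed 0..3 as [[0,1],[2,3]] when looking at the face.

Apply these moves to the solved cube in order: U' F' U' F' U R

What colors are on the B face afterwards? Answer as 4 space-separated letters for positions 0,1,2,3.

After move 1 (U'): U=WWWW F=OOGG R=GGRR B=RRBB L=BBOO
After move 2 (F'): F=OGOG U=WWGR R=YGYR D=BOYY L=BWOW
After move 3 (U'): U=WRWG F=BWOG R=OGYR B=YGBB L=RROW
After move 4 (F'): F=WGBO U=WROY R=OGBR D=RWYY L=RGOW
After move 5 (U): U=OWYR F=OGBO R=YGBR B=RGBB L=WGOW
After move 6 (R): R=BYRG U=OGYO F=OWBY D=RBYR B=RGWB
Query: B face = RGWB

Answer: R G W B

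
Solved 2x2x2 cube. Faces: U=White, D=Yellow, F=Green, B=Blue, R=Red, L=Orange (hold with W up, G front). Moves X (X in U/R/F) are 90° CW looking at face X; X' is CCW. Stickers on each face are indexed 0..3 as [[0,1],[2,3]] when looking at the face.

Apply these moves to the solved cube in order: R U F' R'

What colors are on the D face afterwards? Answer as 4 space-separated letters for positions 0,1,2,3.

After move 1 (R): R=RRRR U=WGWG F=GYGY D=YBYB B=WBWB
After move 2 (U): U=WWGG F=RRGY R=WBRR B=OOWB L=GYOO
After move 3 (F'): F=RYRG U=WWWR R=BBYR D=YOYB L=GGOG
After move 4 (R'): R=BRBY U=WWWO F=RWRR D=YYYG B=BOOB
Query: D face = YYYG

Answer: Y Y Y G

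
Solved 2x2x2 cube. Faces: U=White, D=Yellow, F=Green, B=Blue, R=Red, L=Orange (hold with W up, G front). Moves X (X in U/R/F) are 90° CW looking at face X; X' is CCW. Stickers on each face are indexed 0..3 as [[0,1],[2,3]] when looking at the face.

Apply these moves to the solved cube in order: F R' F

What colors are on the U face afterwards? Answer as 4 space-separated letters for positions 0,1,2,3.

After move 1 (F): F=GGGG U=WWOO R=WRWR D=RRYY L=OYOY
After move 2 (R'): R=RRWW U=WBOB F=GWGO D=RGYG B=YBRB
After move 3 (F): F=GGOW U=WBYY R=ORBW D=WRYG L=OROG
Query: U face = WBYY

Answer: W B Y Y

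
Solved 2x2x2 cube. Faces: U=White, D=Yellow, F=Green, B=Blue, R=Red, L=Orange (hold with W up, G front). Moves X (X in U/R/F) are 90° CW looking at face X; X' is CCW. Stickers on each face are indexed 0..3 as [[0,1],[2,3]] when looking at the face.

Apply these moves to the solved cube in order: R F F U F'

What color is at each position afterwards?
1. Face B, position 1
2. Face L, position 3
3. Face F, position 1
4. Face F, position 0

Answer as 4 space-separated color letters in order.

After move 1 (R): R=RRRR U=WGWG F=GYGY D=YBYB B=WBWB
After move 2 (F): F=GGYY U=WGOO R=WRGR D=RRYB L=OYOB
After move 3 (F): F=YGYG U=WGBY R=OROR D=GWYB L=OROR
After move 4 (U): U=BWYG F=ORYG R=WBOR B=ORWB L=YGOR
After move 5 (F'): F=RGOY U=BWWO R=WBGR D=GRYB L=YGOY
Query 1: B[1] = R
Query 2: L[3] = Y
Query 3: F[1] = G
Query 4: F[0] = R

Answer: R Y G R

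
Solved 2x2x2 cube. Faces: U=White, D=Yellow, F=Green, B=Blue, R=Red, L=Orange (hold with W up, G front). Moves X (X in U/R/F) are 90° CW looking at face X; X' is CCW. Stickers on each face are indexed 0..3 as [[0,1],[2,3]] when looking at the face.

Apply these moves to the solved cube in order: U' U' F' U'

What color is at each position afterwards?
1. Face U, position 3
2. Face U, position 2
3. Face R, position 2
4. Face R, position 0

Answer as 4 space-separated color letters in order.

After move 1 (U'): U=WWWW F=OOGG R=GGRR B=RRBB L=BBOO
After move 2 (U'): U=WWWW F=BBGG R=OORR B=GGBB L=RROO
After move 3 (F'): F=BGBG U=WWOR R=YOYR D=ROYY L=RWOW
After move 4 (U'): U=WRWO F=RWBG R=BGYR B=YOBB L=GGOW
Query 1: U[3] = O
Query 2: U[2] = W
Query 3: R[2] = Y
Query 4: R[0] = B

Answer: O W Y B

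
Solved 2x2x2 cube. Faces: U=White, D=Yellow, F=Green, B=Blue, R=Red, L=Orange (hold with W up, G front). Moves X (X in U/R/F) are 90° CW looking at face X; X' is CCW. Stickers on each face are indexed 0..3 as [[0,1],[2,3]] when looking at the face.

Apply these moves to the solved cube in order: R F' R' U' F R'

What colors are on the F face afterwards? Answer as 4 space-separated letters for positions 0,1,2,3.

After move 1 (R): R=RRRR U=WGWG F=GYGY D=YBYB B=WBWB
After move 2 (F'): F=YYGG U=WGRR R=BRYR D=OOYB L=OGOW
After move 3 (R'): R=RRBY U=WWRW F=YGGR D=OYYG B=BBOB
After move 4 (U'): U=WWWR F=OGGR R=YGBY B=RROB L=BBOW
After move 5 (F): F=GORG U=WWWB R=WGRY D=BYYG L=BOOY
After move 6 (R'): R=GYWR U=WOWR F=GWRB D=BOYG B=GRYB
Query: F face = GWRB

Answer: G W R B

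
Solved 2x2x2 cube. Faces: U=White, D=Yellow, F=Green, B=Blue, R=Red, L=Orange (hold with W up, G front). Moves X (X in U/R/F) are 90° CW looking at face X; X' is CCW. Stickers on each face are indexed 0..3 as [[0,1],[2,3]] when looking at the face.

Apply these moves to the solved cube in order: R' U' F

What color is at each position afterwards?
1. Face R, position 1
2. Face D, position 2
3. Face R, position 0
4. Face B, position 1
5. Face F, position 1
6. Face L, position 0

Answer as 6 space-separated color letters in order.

Answer: W Y W R O Y

Derivation:
After move 1 (R'): R=RRRR U=WBWB F=GWGW D=YGYG B=YBYB
After move 2 (U'): U=BBWW F=OOGW R=GWRR B=RRYB L=YBOO
After move 3 (F): F=GOWO U=BBOB R=WWWR D=RGYG L=YYOG
Query 1: R[1] = W
Query 2: D[2] = Y
Query 3: R[0] = W
Query 4: B[1] = R
Query 5: F[1] = O
Query 6: L[0] = Y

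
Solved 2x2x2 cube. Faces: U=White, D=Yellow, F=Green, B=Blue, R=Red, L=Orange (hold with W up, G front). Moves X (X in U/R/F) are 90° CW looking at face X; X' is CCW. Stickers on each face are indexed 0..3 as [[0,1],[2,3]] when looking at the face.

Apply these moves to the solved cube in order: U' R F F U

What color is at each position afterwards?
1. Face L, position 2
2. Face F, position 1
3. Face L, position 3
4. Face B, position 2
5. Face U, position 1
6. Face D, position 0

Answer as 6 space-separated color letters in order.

After move 1 (U'): U=WWWW F=OOGG R=GGRR B=RRBB L=BBOO
After move 2 (R): R=RGRG U=WOWG F=OYGY D=YBYR B=WRWB
After move 3 (F): F=GOYY U=WOOB R=WGGG D=RRYR L=BYOB
After move 4 (F): F=YGYO U=WOBY R=OGBG D=GWYR L=BROR
After move 5 (U): U=BWYO F=OGYO R=WRBG B=BRWB L=YGOR
Query 1: L[2] = O
Query 2: F[1] = G
Query 3: L[3] = R
Query 4: B[2] = W
Query 5: U[1] = W
Query 6: D[0] = G

Answer: O G R W W G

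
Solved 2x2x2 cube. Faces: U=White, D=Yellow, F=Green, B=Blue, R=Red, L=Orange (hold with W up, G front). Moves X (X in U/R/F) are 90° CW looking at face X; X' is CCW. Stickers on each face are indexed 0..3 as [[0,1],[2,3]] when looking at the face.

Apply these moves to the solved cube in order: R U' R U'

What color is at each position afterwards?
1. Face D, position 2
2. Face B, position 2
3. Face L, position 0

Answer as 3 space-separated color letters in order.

Answer: Y G W

Derivation:
After move 1 (R): R=RRRR U=WGWG F=GYGY D=YBYB B=WBWB
After move 2 (U'): U=GGWW F=OOGY R=GYRR B=RRWB L=WBOO
After move 3 (R): R=RGRY U=GOWY F=OBGB D=YWYR B=WRGB
After move 4 (U'): U=OYGW F=WBGB R=OBRY B=RGGB L=WROO
Query 1: D[2] = Y
Query 2: B[2] = G
Query 3: L[0] = W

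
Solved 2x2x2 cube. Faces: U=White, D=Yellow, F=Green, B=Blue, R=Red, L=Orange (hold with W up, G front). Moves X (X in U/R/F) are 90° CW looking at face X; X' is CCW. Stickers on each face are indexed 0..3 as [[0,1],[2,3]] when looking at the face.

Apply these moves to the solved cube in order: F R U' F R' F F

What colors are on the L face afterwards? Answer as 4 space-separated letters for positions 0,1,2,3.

Answer: O W O R

Derivation:
After move 1 (F): F=GGGG U=WWOO R=WRWR D=RRYY L=OYOY
After move 2 (R): R=WWRR U=WGOG F=GRGY D=RBYB B=OBWB
After move 3 (U'): U=GGWO F=OYGY R=GRRR B=WWWB L=OBOY
After move 4 (F): F=GOYY U=GGYB R=WROR D=RGYB L=OROB
After move 5 (R'): R=RRWO U=GWYW F=GGYB D=ROYY B=BWGB
After move 6 (F): F=YGBG U=GWBR R=YRWO D=WRYY L=OROO
After move 7 (F): F=BYGG U=GWOR R=BRRO D=WYYY L=OWOR
Query: L face = OWOR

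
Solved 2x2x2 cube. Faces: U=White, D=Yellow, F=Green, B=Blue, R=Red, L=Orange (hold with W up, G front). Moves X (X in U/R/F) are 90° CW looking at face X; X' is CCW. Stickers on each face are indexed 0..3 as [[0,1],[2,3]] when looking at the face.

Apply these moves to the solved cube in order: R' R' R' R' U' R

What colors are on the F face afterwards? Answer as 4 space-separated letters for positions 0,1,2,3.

Answer: O Y G Y

Derivation:
After move 1 (R'): R=RRRR U=WBWB F=GWGW D=YGYG B=YBYB
After move 2 (R'): R=RRRR U=WYWY F=GBGB D=YWYW B=GBGB
After move 3 (R'): R=RRRR U=WGWG F=GYGY D=YBYB B=WBWB
After move 4 (R'): R=RRRR U=WWWW F=GGGG D=YYYY B=BBBB
After move 5 (U'): U=WWWW F=OOGG R=GGRR B=RRBB L=BBOO
After move 6 (R): R=RGRG U=WOWG F=OYGY D=YBYR B=WRWB
Query: F face = OYGY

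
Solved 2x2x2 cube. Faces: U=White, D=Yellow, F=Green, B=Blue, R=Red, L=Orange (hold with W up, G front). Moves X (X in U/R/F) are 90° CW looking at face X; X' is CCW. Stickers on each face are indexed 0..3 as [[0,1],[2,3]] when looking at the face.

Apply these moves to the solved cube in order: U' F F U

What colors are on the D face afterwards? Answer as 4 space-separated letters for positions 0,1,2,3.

Answer: W W Y Y

Derivation:
After move 1 (U'): U=WWWW F=OOGG R=GGRR B=RRBB L=BBOO
After move 2 (F): F=GOGO U=WWOB R=WGWR D=RGYY L=BYOY
After move 3 (F): F=GGOO U=WWYY R=OGBR D=WWYY L=BROG
After move 4 (U): U=YWYW F=OGOO R=RRBR B=BRBB L=GGOG
Query: D face = WWYY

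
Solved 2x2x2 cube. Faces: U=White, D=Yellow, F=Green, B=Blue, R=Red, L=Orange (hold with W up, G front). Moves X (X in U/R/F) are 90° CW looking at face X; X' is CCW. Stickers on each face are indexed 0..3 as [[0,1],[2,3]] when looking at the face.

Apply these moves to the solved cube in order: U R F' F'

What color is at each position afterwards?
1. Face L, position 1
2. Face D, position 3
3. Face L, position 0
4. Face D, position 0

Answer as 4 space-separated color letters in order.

Answer: R O G G

Derivation:
After move 1 (U): U=WWWW F=RRGG R=BBRR B=OOBB L=GGOO
After move 2 (R): R=RBRB U=WRWG F=RYGY D=YBYO B=WOWB
After move 3 (F'): F=YYRG U=WRRR R=BBYB D=GOYO L=GGOW
After move 4 (F'): F=YGYR U=WRBY R=OBGB D=GWYO L=GROR
Query 1: L[1] = R
Query 2: D[3] = O
Query 3: L[0] = G
Query 4: D[0] = G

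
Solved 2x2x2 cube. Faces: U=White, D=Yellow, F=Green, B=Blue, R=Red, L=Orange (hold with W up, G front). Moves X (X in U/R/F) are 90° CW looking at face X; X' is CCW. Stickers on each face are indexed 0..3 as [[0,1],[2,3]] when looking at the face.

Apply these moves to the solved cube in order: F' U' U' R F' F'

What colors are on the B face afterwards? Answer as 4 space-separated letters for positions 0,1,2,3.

After move 1 (F'): F=GGGG U=WWRR R=YRYR D=OOYY L=OWOW
After move 2 (U'): U=WRWR F=OWGG R=GGYR B=YRBB L=BBOW
After move 3 (U'): U=RRWW F=BBGG R=OWYR B=GGBB L=YROW
After move 4 (R): R=YORW U=RBWG F=BOGY D=OBYG B=WGRB
After move 5 (F'): F=OYBG U=RBYR R=BOOW D=RWYG L=YGOW
After move 6 (F'): F=YGOB U=RBBO R=WORW D=GWYG L=YROY
Query: B face = WGRB

Answer: W G R B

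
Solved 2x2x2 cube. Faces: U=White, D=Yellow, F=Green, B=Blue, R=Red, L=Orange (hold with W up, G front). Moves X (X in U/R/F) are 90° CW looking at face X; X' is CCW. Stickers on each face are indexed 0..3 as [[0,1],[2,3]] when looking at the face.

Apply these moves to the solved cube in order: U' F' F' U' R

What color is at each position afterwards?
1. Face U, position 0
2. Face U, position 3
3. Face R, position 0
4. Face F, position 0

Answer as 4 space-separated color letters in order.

Answer: W O B B

Derivation:
After move 1 (U'): U=WWWW F=OOGG R=GGRR B=RRBB L=BBOO
After move 2 (F'): F=OGOG U=WWGR R=YGYR D=BOYY L=BWOW
After move 3 (F'): F=GGOO U=WWYY R=OGBR D=WWYY L=BROG
After move 4 (U'): U=WYWY F=BROO R=GGBR B=OGBB L=RROG
After move 5 (R): R=BGRG U=WRWO F=BWOY D=WBYO B=YGYB
Query 1: U[0] = W
Query 2: U[3] = O
Query 3: R[0] = B
Query 4: F[0] = B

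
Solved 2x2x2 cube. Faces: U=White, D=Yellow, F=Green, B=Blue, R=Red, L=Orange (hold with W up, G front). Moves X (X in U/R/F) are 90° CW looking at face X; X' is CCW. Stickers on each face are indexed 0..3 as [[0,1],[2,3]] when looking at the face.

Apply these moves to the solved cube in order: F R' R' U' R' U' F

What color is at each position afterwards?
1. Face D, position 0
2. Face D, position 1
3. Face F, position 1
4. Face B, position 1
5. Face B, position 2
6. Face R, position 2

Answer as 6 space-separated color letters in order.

Answer: G O G W W W

Derivation:
After move 1 (F): F=GGGG U=WWOO R=WRWR D=RRYY L=OYOY
After move 2 (R'): R=RRWW U=WBOB F=GWGO D=RGYG B=YBRB
After move 3 (R'): R=RWRW U=WROY F=GBGB D=RWYO B=GBGB
After move 4 (U'): U=RYWO F=OYGB R=GBRW B=RWGB L=GBOY
After move 5 (R'): R=BWGR U=RGWR F=OYGO D=RYYB B=OWWB
After move 6 (U'): U=GRRW F=GBGO R=OYGR B=BWWB L=OWOY
After move 7 (F): F=GGOB U=GRYW R=RYWR D=GOYB L=OROY
Query 1: D[0] = G
Query 2: D[1] = O
Query 3: F[1] = G
Query 4: B[1] = W
Query 5: B[2] = W
Query 6: R[2] = W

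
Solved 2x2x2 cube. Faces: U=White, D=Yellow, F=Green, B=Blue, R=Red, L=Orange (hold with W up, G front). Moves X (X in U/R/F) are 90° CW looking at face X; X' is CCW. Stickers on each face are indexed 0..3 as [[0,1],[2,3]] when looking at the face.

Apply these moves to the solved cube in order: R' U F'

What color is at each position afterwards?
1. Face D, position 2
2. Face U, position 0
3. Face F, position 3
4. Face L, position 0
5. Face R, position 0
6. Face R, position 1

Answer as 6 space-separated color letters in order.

After move 1 (R'): R=RRRR U=WBWB F=GWGW D=YGYG B=YBYB
After move 2 (U): U=WWBB F=RRGW R=YBRR B=OOYB L=GWOO
After move 3 (F'): F=RWRG U=WWYR R=GBYR D=WOYG L=GBOB
Query 1: D[2] = Y
Query 2: U[0] = W
Query 3: F[3] = G
Query 4: L[0] = G
Query 5: R[0] = G
Query 6: R[1] = B

Answer: Y W G G G B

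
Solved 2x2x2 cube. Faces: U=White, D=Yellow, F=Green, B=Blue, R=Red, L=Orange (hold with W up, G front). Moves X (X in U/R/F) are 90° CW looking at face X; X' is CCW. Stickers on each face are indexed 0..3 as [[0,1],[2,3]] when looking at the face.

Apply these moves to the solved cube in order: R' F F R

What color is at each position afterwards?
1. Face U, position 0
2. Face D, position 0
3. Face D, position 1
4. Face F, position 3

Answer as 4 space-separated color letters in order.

Answer: W B Y G

Derivation:
After move 1 (R'): R=RRRR U=WBWB F=GWGW D=YGYG B=YBYB
After move 2 (F): F=GGWW U=WBOO R=WRBR D=RRYG L=OYOG
After move 3 (F): F=WGWG U=WBGY R=OROR D=BWYG L=OROR
After move 4 (R): R=OORR U=WGGG F=WWWG D=BYYY B=YBBB
Query 1: U[0] = W
Query 2: D[0] = B
Query 3: D[1] = Y
Query 4: F[3] = G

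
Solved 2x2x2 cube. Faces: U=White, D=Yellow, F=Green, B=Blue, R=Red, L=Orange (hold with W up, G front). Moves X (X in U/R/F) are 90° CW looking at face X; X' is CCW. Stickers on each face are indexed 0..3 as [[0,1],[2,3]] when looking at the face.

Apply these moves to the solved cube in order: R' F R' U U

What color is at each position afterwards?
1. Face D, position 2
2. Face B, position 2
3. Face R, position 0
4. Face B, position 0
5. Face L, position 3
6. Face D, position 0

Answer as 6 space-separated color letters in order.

Answer: Y R O G G R

Derivation:
After move 1 (R'): R=RRRR U=WBWB F=GWGW D=YGYG B=YBYB
After move 2 (F): F=GGWW U=WBOO R=WRBR D=RRYG L=OYOG
After move 3 (R'): R=RRWB U=WYOY F=GBWO D=RGYW B=GBRB
After move 4 (U): U=OWYY F=RRWO R=GBWB B=OYRB L=GBOG
After move 5 (U): U=YOYW F=GBWO R=OYWB B=GBRB L=RROG
Query 1: D[2] = Y
Query 2: B[2] = R
Query 3: R[0] = O
Query 4: B[0] = G
Query 5: L[3] = G
Query 6: D[0] = R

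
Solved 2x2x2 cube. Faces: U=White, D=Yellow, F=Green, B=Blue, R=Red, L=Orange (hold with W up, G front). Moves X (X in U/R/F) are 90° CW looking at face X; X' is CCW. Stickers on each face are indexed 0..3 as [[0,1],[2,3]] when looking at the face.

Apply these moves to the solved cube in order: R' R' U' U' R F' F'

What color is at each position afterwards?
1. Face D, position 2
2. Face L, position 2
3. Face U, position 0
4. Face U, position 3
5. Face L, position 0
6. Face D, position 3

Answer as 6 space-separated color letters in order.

Answer: Y O Y Y R G

Derivation:
After move 1 (R'): R=RRRR U=WBWB F=GWGW D=YGYG B=YBYB
After move 2 (R'): R=RRRR U=WYWY F=GBGB D=YWYW B=GBGB
After move 3 (U'): U=YYWW F=OOGB R=GBRR B=RRGB L=GBOO
After move 4 (U'): U=YWYW F=GBGB R=OORR B=GBGB L=RROO
After move 5 (R): R=RORO U=YBYB F=GWGW D=YGYG B=WBWB
After move 6 (F'): F=WWGG U=YBRR R=GOYO D=ROYG L=RBOY
After move 7 (F'): F=WGWG U=YBGY R=OORO D=BYYG L=RROR
Query 1: D[2] = Y
Query 2: L[2] = O
Query 3: U[0] = Y
Query 4: U[3] = Y
Query 5: L[0] = R
Query 6: D[3] = G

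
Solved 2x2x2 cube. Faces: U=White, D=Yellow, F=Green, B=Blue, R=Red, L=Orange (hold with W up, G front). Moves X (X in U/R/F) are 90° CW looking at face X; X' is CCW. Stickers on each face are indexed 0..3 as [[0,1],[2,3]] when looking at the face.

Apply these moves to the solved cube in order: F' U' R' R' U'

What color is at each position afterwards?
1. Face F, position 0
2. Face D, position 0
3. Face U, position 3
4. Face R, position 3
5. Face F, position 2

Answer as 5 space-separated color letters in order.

After move 1 (F'): F=GGGG U=WWRR R=YRYR D=OOYY L=OWOW
After move 2 (U'): U=WRWR F=OWGG R=GGYR B=YRBB L=BBOW
After move 3 (R'): R=GRGY U=WBWY F=ORGR D=OWYG B=YROB
After move 4 (R'): R=RYGG U=WOWY F=OBGY D=ORYR B=GRWB
After move 5 (U'): U=OYWW F=BBGY R=OBGG B=RYWB L=GROW
Query 1: F[0] = B
Query 2: D[0] = O
Query 3: U[3] = W
Query 4: R[3] = G
Query 5: F[2] = G

Answer: B O W G G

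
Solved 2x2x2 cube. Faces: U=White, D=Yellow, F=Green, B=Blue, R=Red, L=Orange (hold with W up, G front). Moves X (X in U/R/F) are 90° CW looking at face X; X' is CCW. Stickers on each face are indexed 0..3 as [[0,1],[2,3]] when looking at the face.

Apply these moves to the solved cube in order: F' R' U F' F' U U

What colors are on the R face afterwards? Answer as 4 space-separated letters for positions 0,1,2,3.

Answer: G Y W Y

Derivation:
After move 1 (F'): F=GGGG U=WWRR R=YRYR D=OOYY L=OWOW
After move 2 (R'): R=RRYY U=WBRB F=GWGR D=OGYG B=YBOB
After move 3 (U): U=RWBB F=RRGR R=YBYY B=OWOB L=GWOW
After move 4 (F'): F=RRRG U=RWYY R=GBOY D=WWYG L=GBOB
After move 5 (F'): F=RGRR U=RWGO R=WBWY D=BBYG L=GYOY
After move 6 (U): U=GROW F=WBRR R=OWWY B=GYOB L=RGOY
After move 7 (U): U=OGWR F=OWRR R=GYWY B=RGOB L=WBOY
Query: R face = GYWY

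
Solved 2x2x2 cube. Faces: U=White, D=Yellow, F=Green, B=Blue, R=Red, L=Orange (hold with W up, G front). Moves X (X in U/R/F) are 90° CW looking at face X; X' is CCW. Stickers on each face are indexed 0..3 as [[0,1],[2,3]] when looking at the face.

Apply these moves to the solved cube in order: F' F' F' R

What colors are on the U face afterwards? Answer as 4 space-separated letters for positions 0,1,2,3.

After move 1 (F'): F=GGGG U=WWRR R=YRYR D=OOYY L=OWOW
After move 2 (F'): F=GGGG U=WWYY R=OROR D=WWYY L=OROR
After move 3 (F'): F=GGGG U=WWOO R=WRWR D=RRYY L=OYOY
After move 4 (R): R=WWRR U=WGOG F=GRGY D=RBYB B=OBWB
Query: U face = WGOG

Answer: W G O G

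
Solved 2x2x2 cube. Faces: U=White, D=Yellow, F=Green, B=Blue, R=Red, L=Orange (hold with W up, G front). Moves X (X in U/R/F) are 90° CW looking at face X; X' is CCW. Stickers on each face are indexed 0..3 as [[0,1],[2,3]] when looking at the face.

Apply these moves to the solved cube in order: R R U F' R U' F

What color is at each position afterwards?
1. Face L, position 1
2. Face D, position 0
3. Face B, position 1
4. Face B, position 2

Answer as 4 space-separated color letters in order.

After move 1 (R): R=RRRR U=WGWG F=GYGY D=YBYB B=WBWB
After move 2 (R): R=RRRR U=WYWY F=GBGB D=YWYW B=GBGB
After move 3 (U): U=WWYY F=RRGB R=GBRR B=OOGB L=GBOO
After move 4 (F'): F=RBRG U=WWGR R=WBYR D=BOYW L=GYOY
After move 5 (R): R=YWRB U=WBGG F=RORW D=BGYO B=ROWB
After move 6 (U'): U=BGWG F=GYRW R=RORB B=YWWB L=ROOY
After move 7 (F): F=RGWY U=BGYO R=WOGB D=RRYO L=RBOG
Query 1: L[1] = B
Query 2: D[0] = R
Query 3: B[1] = W
Query 4: B[2] = W

Answer: B R W W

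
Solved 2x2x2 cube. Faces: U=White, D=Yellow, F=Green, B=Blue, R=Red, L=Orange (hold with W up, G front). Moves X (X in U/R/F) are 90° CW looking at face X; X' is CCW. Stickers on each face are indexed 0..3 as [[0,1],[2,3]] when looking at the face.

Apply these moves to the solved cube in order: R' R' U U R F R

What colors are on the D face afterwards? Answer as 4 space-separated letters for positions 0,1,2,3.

After move 1 (R'): R=RRRR U=WBWB F=GWGW D=YGYG B=YBYB
After move 2 (R'): R=RRRR U=WYWY F=GBGB D=YWYW B=GBGB
After move 3 (U): U=WWYY F=RRGB R=GBRR B=OOGB L=GBOO
After move 4 (U): U=YWYW F=GBGB R=OORR B=GBGB L=RROO
After move 5 (R): R=RORO U=YBYB F=GWGW D=YGYG B=WBWB
After move 6 (F): F=GGWW U=YBOR R=YOBO D=RRYG L=RYOG
After move 7 (R): R=BYOO U=YGOW F=GRWG D=RWYW B=RBBB
Query: D face = RWYW

Answer: R W Y W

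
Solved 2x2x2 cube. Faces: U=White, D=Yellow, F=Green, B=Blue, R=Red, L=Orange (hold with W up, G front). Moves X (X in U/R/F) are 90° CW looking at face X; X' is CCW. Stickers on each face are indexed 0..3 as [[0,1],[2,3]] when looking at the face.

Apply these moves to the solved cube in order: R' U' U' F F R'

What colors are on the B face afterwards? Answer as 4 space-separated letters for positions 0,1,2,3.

Answer: G W B B

Derivation:
After move 1 (R'): R=RRRR U=WBWB F=GWGW D=YGYG B=YBYB
After move 2 (U'): U=BBWW F=OOGW R=GWRR B=RRYB L=YBOO
After move 3 (U'): U=BWBW F=YBGW R=OORR B=GWYB L=RROO
After move 4 (F): F=GYWB U=BWOR R=BOWR D=ROYG L=RYOG
After move 5 (F): F=WGBY U=BWGY R=OORR D=WBYG L=RROO
After move 6 (R'): R=OROR U=BYGG F=WWBY D=WGYY B=GWBB
Query: B face = GWBB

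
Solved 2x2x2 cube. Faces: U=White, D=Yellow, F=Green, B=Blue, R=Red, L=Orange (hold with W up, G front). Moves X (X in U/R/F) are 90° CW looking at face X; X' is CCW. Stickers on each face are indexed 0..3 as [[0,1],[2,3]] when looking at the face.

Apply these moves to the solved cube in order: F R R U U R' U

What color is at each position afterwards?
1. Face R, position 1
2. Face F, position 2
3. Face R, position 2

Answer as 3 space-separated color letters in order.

After move 1 (F): F=GGGG U=WWOO R=WRWR D=RRYY L=OYOY
After move 2 (R): R=WWRR U=WGOG F=GRGY D=RBYB B=OBWB
After move 3 (R): R=RWRW U=WROY F=GBGB D=RWYO B=GBGB
After move 4 (U): U=OWYR F=RWGB R=GBRW B=OYGB L=GBOY
After move 5 (U): U=YORW F=GBGB R=OYRW B=GBGB L=RWOY
After move 6 (R'): R=YWOR U=YGRG F=GOGW D=RBYB B=OBWB
After move 7 (U): U=RYGG F=YWGW R=OBOR B=RWWB L=GOOY
Query 1: R[1] = B
Query 2: F[2] = G
Query 3: R[2] = O

Answer: B G O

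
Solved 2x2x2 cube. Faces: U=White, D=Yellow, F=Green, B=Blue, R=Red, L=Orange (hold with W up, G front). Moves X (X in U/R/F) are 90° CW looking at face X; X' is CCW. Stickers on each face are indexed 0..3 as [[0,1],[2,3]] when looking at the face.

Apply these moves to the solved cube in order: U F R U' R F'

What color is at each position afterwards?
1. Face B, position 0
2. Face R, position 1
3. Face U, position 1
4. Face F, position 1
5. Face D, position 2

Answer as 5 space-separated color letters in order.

Answer: O G Y O Y

Derivation:
After move 1 (U): U=WWWW F=RRGG R=BBRR B=OOBB L=GGOO
After move 2 (F): F=GRGR U=WWOG R=WBWR D=RBYY L=GYOY
After move 3 (R): R=WWRB U=WROR F=GBGY D=RBYO B=GOWB
After move 4 (U'): U=RRWO F=GYGY R=GBRB B=WWWB L=GOOY
After move 5 (R): R=RGBB U=RYWY F=GBGO D=RWYW B=OWRB
After move 6 (F'): F=BOGG U=RYRB R=WGRB D=OYYW L=GYOW
Query 1: B[0] = O
Query 2: R[1] = G
Query 3: U[1] = Y
Query 4: F[1] = O
Query 5: D[2] = Y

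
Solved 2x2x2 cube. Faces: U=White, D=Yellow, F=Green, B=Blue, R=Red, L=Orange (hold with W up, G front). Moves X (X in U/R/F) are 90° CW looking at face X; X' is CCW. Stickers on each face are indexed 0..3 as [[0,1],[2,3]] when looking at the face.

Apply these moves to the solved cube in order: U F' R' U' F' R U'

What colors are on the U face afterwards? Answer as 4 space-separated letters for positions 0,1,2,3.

Answer: R R B R

Derivation:
After move 1 (U): U=WWWW F=RRGG R=BBRR B=OOBB L=GGOO
After move 2 (F'): F=RGRG U=WWBR R=YBYR D=GOYY L=GWOW
After move 3 (R'): R=BRYY U=WBBO F=RWRR D=GGYG B=YOOB
After move 4 (U'): U=BOWB F=GWRR R=RWYY B=BROB L=YOOW
After move 5 (F'): F=WRGR U=BORY R=GWGY D=OWYG L=YBOW
After move 6 (R): R=GGYW U=BRRR F=WWGG D=OOYB B=YROB
After move 7 (U'): U=RRBR F=YBGG R=WWYW B=GGOB L=YROW
Query: U face = RRBR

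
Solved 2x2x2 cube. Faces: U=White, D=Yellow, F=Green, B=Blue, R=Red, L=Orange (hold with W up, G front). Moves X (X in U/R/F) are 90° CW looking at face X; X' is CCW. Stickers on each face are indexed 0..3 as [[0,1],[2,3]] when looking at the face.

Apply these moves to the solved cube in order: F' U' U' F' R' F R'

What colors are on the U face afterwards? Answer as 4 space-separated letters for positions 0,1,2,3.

After move 1 (F'): F=GGGG U=WWRR R=YRYR D=OOYY L=OWOW
After move 2 (U'): U=WRWR F=OWGG R=GGYR B=YRBB L=BBOW
After move 3 (U'): U=RRWW F=BBGG R=OWYR B=GGBB L=YROW
After move 4 (F'): F=BGBG U=RROY R=OWOR D=RWYY L=YWOW
After move 5 (R'): R=WROO U=RBOG F=BRBY D=RGYG B=YGWB
After move 6 (F): F=BBYR U=RBWW R=ORGO D=OWYG L=YROG
After move 7 (R'): R=ROOG U=RWWY F=BBYW D=OBYR B=GGWB
Query: U face = RWWY

Answer: R W W Y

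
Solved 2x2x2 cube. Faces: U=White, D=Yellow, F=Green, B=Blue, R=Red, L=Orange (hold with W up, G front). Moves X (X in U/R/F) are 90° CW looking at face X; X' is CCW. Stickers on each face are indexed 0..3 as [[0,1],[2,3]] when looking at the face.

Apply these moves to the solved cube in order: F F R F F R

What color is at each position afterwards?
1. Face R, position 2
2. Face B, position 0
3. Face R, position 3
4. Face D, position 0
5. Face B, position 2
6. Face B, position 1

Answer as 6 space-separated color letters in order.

Answer: R W O G G B

Derivation:
After move 1 (F): F=GGGG U=WWOO R=WRWR D=RRYY L=OYOY
After move 2 (F): F=GGGG U=WWYY R=OROR D=WWYY L=OROR
After move 3 (R): R=OORR U=WGYG F=GWGY D=WBYB B=YBWB
After move 4 (F): F=GGYW U=WGRR R=YOGR D=ROYB L=OWOB
After move 5 (F): F=YGWG U=WGBW R=RORR D=GYYB L=OROO
After move 6 (R): R=RRRO U=WGBG F=YYWB D=GWYY B=WBGB
Query 1: R[2] = R
Query 2: B[0] = W
Query 3: R[3] = O
Query 4: D[0] = G
Query 5: B[2] = G
Query 6: B[1] = B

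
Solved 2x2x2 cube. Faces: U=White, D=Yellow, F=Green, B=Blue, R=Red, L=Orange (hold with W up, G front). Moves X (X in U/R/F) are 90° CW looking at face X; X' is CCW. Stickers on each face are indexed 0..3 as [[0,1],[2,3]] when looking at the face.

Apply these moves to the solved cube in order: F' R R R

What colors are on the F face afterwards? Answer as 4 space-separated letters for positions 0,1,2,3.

Answer: G W G R

Derivation:
After move 1 (F'): F=GGGG U=WWRR R=YRYR D=OOYY L=OWOW
After move 2 (R): R=YYRR U=WGRG F=GOGY D=OBYB B=RBWB
After move 3 (R): R=RYRY U=WORY F=GBGB D=OWYR B=GBGB
After move 4 (R): R=RRYY U=WBRB F=GWGR D=OGYG B=YBOB
Query: F face = GWGR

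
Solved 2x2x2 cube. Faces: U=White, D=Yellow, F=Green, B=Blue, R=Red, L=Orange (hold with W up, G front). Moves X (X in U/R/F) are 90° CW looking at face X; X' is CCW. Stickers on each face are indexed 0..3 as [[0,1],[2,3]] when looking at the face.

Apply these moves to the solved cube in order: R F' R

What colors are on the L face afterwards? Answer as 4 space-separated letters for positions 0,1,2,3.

After move 1 (R): R=RRRR U=WGWG F=GYGY D=YBYB B=WBWB
After move 2 (F'): F=YYGG U=WGRR R=BRYR D=OOYB L=OGOW
After move 3 (R): R=YBRR U=WYRG F=YOGB D=OWYW B=RBGB
Query: L face = OGOW

Answer: O G O W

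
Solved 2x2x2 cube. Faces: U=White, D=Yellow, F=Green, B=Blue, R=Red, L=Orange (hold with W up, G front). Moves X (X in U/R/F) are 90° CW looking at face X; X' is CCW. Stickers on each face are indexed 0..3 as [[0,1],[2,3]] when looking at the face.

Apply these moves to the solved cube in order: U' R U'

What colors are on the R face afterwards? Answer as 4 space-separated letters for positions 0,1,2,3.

Answer: O Y R G

Derivation:
After move 1 (U'): U=WWWW F=OOGG R=GGRR B=RRBB L=BBOO
After move 2 (R): R=RGRG U=WOWG F=OYGY D=YBYR B=WRWB
After move 3 (U'): U=OGWW F=BBGY R=OYRG B=RGWB L=WROO
Query: R face = OYRG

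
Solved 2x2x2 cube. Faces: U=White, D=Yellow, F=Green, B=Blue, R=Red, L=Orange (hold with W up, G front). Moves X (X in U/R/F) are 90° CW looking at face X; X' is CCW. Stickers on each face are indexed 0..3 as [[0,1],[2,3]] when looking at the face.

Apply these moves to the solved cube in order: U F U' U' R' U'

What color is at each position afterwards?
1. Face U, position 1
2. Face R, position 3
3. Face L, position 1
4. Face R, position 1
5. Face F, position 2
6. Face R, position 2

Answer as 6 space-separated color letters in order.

Answer: G W R O G G

Derivation:
After move 1 (U): U=WWWW F=RRGG R=BBRR B=OOBB L=GGOO
After move 2 (F): F=GRGR U=WWOG R=WBWR D=RBYY L=GYOY
After move 3 (U'): U=WGWO F=GYGR R=GRWR B=WBBB L=OOOY
After move 4 (U'): U=GOWW F=OOGR R=GYWR B=GRBB L=WBOY
After move 5 (R'): R=YRGW U=GBWG F=OOGW D=ROYR B=YRBB
After move 6 (U'): U=BGGW F=WBGW R=OOGW B=YRBB L=YROY
Query 1: U[1] = G
Query 2: R[3] = W
Query 3: L[1] = R
Query 4: R[1] = O
Query 5: F[2] = G
Query 6: R[2] = G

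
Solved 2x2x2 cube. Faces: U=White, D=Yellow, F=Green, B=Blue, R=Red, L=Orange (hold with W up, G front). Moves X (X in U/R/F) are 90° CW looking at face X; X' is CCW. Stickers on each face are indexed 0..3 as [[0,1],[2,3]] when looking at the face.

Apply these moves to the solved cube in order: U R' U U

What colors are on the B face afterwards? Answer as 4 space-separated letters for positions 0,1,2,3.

Answer: R W Y B

Derivation:
After move 1 (U): U=WWWW F=RRGG R=BBRR B=OOBB L=GGOO
After move 2 (R'): R=BRBR U=WBWO F=RWGW D=YRYG B=YOYB
After move 3 (U): U=WWOB F=BRGW R=YOBR B=GGYB L=RWOO
After move 4 (U): U=OWBW F=YOGW R=GGBR B=RWYB L=BROO
Query: B face = RWYB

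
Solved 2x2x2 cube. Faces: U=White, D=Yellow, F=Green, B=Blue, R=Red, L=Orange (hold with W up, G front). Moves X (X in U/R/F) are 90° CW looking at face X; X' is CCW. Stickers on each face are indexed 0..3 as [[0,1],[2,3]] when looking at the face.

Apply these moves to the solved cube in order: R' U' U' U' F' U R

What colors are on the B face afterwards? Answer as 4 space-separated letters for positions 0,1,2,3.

Answer: W B W B

Derivation:
After move 1 (R'): R=RRRR U=WBWB F=GWGW D=YGYG B=YBYB
After move 2 (U'): U=BBWW F=OOGW R=GWRR B=RRYB L=YBOO
After move 3 (U'): U=BWBW F=YBGW R=OORR B=GWYB L=RROO
After move 4 (U'): U=WWBB F=RRGW R=YBRR B=OOYB L=GWOO
After move 5 (F'): F=RWRG U=WWYR R=GBYR D=WOYG L=GBOB
After move 6 (U): U=YWRW F=GBRG R=OOYR B=GBYB L=RWOB
After move 7 (R): R=YORO U=YBRG F=GORG D=WYYG B=WBWB
Query: B face = WBWB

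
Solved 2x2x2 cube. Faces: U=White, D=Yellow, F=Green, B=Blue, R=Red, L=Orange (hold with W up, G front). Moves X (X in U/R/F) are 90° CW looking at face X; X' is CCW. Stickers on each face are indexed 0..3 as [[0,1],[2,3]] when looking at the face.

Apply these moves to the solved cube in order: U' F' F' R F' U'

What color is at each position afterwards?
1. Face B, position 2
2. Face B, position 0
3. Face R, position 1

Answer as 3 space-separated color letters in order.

After move 1 (U'): U=WWWW F=OOGG R=GGRR B=RRBB L=BBOO
After move 2 (F'): F=OGOG U=WWGR R=YGYR D=BOYY L=BWOW
After move 3 (F'): F=GGOO U=WWYY R=OGBR D=WWYY L=BROG
After move 4 (R): R=BORG U=WGYO F=GWOY D=WBYR B=YRWB
After move 5 (F'): F=WYGO U=WGBR R=BOWG D=RGYR L=BOOY
After move 6 (U'): U=GRWB F=BOGO R=WYWG B=BOWB L=YROY
Query 1: B[2] = W
Query 2: B[0] = B
Query 3: R[1] = Y

Answer: W B Y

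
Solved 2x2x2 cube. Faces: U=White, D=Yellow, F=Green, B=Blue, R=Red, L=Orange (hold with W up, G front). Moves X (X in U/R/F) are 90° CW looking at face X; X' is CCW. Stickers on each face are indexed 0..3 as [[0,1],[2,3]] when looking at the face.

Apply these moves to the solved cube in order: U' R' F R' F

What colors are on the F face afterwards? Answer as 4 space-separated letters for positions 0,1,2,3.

Answer: W G B B

Derivation:
After move 1 (U'): U=WWWW F=OOGG R=GGRR B=RRBB L=BBOO
After move 2 (R'): R=GRGR U=WBWR F=OWGW D=YOYG B=YRYB
After move 3 (F): F=GOWW U=WBOB R=WRRR D=GGYG L=BYOO
After move 4 (R'): R=RRWR U=WYOY F=GBWB D=GOYW B=GRGB
After move 5 (F): F=WGBB U=WYOY R=ORYR D=WRYW L=BGOO
Query: F face = WGBB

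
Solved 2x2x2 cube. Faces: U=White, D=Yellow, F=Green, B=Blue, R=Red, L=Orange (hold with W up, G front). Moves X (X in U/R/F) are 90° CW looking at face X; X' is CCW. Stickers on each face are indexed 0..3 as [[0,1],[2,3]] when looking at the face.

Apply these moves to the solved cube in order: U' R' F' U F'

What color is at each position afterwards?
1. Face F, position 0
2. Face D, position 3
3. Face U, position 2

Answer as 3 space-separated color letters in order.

Answer: R G Y

Derivation:
After move 1 (U'): U=WWWW F=OOGG R=GGRR B=RRBB L=BBOO
After move 2 (R'): R=GRGR U=WBWR F=OWGW D=YOYG B=YRYB
After move 3 (F'): F=WWOG U=WBGG R=ORYR D=BOYG L=BROW
After move 4 (U): U=GWGB F=OROG R=YRYR B=BRYB L=WWOW
After move 5 (F'): F=RGOO U=GWYY R=ORBR D=WWYG L=WBOG
Query 1: F[0] = R
Query 2: D[3] = G
Query 3: U[2] = Y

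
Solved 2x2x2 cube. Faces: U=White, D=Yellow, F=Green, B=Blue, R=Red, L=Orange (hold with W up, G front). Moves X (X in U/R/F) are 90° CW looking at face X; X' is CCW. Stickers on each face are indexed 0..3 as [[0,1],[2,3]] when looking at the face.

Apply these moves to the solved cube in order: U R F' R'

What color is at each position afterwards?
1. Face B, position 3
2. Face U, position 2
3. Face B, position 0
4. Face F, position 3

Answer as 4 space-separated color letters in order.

After move 1 (U): U=WWWW F=RRGG R=BBRR B=OOBB L=GGOO
After move 2 (R): R=RBRB U=WRWG F=RYGY D=YBYO B=WOWB
After move 3 (F'): F=YYRG U=WRRR R=BBYB D=GOYO L=GGOW
After move 4 (R'): R=BBBY U=WWRW F=YRRR D=GYYG B=OOOB
Query 1: B[3] = B
Query 2: U[2] = R
Query 3: B[0] = O
Query 4: F[3] = R

Answer: B R O R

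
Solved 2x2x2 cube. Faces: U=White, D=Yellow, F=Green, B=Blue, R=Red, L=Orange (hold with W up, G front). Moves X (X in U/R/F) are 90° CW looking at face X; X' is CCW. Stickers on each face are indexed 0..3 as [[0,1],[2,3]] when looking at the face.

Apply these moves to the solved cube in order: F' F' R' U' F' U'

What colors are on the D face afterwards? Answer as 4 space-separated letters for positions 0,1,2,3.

After move 1 (F'): F=GGGG U=WWRR R=YRYR D=OOYY L=OWOW
After move 2 (F'): F=GGGG U=WWYY R=OROR D=WWYY L=OROR
After move 3 (R'): R=RROO U=WBYB F=GWGY D=WGYG B=YBWB
After move 4 (U'): U=BBWY F=ORGY R=GWOO B=RRWB L=YBOR
After move 5 (F'): F=RYOG U=BBGO R=GWWO D=BRYG L=YYOW
After move 6 (U'): U=BOBG F=YYOG R=RYWO B=GWWB L=RROW
Query: D face = BRYG

Answer: B R Y G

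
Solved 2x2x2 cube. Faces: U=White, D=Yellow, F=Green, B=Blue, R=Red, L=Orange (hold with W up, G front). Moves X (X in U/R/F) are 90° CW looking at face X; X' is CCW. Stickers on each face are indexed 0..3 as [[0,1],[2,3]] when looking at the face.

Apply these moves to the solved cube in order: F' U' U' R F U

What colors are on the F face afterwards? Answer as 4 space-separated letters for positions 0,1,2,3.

After move 1 (F'): F=GGGG U=WWRR R=YRYR D=OOYY L=OWOW
After move 2 (U'): U=WRWR F=OWGG R=GGYR B=YRBB L=BBOW
After move 3 (U'): U=RRWW F=BBGG R=OWYR B=GGBB L=YROW
After move 4 (R): R=YORW U=RBWG F=BOGY D=OBYG B=WGRB
After move 5 (F): F=GBYO U=RBWR R=WOGW D=RYYG L=YOOB
After move 6 (U): U=WRRB F=WOYO R=WGGW B=YORB L=GBOB
Query: F face = WOYO

Answer: W O Y O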